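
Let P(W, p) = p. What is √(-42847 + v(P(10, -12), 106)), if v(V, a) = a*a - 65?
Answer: 2*I*√7919 ≈ 177.98*I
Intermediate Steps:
v(V, a) = -65 + a² (v(V, a) = a² - 65 = -65 + a²)
√(-42847 + v(P(10, -12), 106)) = √(-42847 + (-65 + 106²)) = √(-42847 + (-65 + 11236)) = √(-42847 + 11171) = √(-31676) = 2*I*√7919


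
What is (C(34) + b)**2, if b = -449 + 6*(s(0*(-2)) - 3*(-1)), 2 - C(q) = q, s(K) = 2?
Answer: 203401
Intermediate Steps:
C(q) = 2 - q
b = -419 (b = -449 + 6*(2 - 3*(-1)) = -449 + 6*(2 + 3) = -449 + 6*5 = -449 + 30 = -419)
(C(34) + b)**2 = ((2 - 1*34) - 419)**2 = ((2 - 34) - 419)**2 = (-32 - 419)**2 = (-451)**2 = 203401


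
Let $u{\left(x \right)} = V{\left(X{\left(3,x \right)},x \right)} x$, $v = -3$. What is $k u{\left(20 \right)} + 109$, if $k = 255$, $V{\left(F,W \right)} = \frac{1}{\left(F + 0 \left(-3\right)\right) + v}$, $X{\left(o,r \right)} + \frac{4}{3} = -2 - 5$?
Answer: $-341$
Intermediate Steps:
$X{\left(o,r \right)} = - \frac{25}{3}$ ($X{\left(o,r \right)} = - \frac{4}{3} - 7 = - \frac{25}{3}$)
$V{\left(F,W \right)} = \frac{1}{-3 + F}$ ($V{\left(F,W \right)} = \frac{1}{\left(F + 0 \left(-3\right)\right) - 3} = \frac{1}{\left(F + 0\right) - 3} = \frac{1}{F - 3} = \frac{1}{-3 + F}$)
$u{\left(x \right)} = - \frac{3 x}{34}$ ($u{\left(x \right)} = \frac{x}{-3 - \frac{25}{3}} = \frac{x}{- \frac{34}{3}} = - \frac{3 x}{34}$)
$k u{\left(20 \right)} + 109 = 255 \left(\left(- \frac{3}{34}\right) 20\right) + 109 = 255 \left(- \frac{30}{17}\right) + 109 = -450 + 109 = -341$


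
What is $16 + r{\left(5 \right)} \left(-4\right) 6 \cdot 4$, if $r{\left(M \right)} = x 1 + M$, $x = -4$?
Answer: $-80$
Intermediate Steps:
$r{\left(M \right)} = -4 + M$ ($r{\left(M \right)} = \left(-4\right) 1 + M = -4 + M$)
$16 + r{\left(5 \right)} \left(-4\right) 6 \cdot 4 = 16 + \left(-4 + 5\right) \left(-4\right) 6 \cdot 4 = 16 + 1 \left(\left(-24\right) 4\right) = 16 + 1 \left(-96\right) = 16 - 96 = -80$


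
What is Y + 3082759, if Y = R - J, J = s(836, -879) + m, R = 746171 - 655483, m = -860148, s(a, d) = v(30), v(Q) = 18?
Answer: 4033577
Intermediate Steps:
s(a, d) = 18
R = 90688
J = -860130 (J = 18 - 860148 = -860130)
Y = 950818 (Y = 90688 - 1*(-860130) = 90688 + 860130 = 950818)
Y + 3082759 = 950818 + 3082759 = 4033577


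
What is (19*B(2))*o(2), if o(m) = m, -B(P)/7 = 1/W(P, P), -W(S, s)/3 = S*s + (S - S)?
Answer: 133/6 ≈ 22.167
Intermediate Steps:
W(S, s) = -3*S*s (W(S, s) = -3*(S*s + (S - S)) = -3*(S*s + 0) = -3*S*s)
B(P) = 7/(3*P²) (B(P) = -7*(-1/(3*P²)) = -(-7)/(3*P²) = 7/(3*P²))
(19*B(2))*o(2) = (19*((7/3)/2²))*2 = (19*((7/3)*(¼)))*2 = (19*(7/12))*2 = (133/12)*2 = 133/6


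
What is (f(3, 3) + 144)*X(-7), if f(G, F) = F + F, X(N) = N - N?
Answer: 0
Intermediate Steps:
X(N) = 0
f(G, F) = 2*F
(f(3, 3) + 144)*X(-7) = (2*3 + 144)*0 = (6 + 144)*0 = 150*0 = 0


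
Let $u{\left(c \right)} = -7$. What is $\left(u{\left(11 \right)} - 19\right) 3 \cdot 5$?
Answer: $-390$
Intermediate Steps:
$\left(u{\left(11 \right)} - 19\right) 3 \cdot 5 = \left(-7 - 19\right) 3 \cdot 5 = \left(-26\right) 15 = -390$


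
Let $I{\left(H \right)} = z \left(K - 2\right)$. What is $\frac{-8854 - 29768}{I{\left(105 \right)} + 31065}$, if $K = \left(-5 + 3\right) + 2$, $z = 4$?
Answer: $- \frac{38622}{31057} \approx -1.2436$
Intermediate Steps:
$K = 0$ ($K = -2 + 2 = 0$)
$I{\left(H \right)} = -8$ ($I{\left(H \right)} = 4 \left(0 - 2\right) = 4 \left(-2\right) = -8$)
$\frac{-8854 - 29768}{I{\left(105 \right)} + 31065} = \frac{-8854 - 29768}{-8 + 31065} = - \frac{38622}{31057}$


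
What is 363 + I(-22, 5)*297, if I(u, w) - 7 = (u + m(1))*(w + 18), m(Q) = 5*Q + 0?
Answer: -113685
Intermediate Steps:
m(Q) = 5*Q
I(u, w) = 7 + (5 + u)*(18 + w) (I(u, w) = 7 + (u + 5*1)*(w + 18) = 7 + (u + 5)*(18 + w) = 7 + (5 + u)*(18 + w))
363 + I(-22, 5)*297 = 363 + (97 + 5*5 + 18*(-22) - 22*5)*297 = 363 + (97 + 25 - 396 - 110)*297 = 363 - 384*297 = 363 - 114048 = -113685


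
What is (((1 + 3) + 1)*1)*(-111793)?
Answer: -558965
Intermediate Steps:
(((1 + 3) + 1)*1)*(-111793) = ((4 + 1)*1)*(-111793) = (5*1)*(-111793) = 5*(-111793) = -558965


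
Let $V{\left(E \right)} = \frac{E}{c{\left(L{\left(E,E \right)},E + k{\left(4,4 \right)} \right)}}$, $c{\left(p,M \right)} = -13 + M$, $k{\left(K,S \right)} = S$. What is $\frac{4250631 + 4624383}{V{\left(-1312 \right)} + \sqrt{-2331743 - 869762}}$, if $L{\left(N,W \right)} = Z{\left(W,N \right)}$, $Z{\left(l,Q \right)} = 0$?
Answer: $\frac{15381748264128}{5586759208049} - \frac{15487263305574 i \sqrt{3201505}}{5586759208049} \approx 2.7533 - 4960.1 i$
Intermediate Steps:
$L{\left(N,W \right)} = 0$
$V{\left(E \right)} = \frac{E}{-9 + E}$ ($V{\left(E \right)} = \frac{E}{-13 + \left(E + 4\right)} = \frac{E}{-13 + \left(4 + E\right)} = \frac{E}{-9 + E}$)
$\frac{4250631 + 4624383}{V{\left(-1312 \right)} + \sqrt{-2331743 - 869762}} = \frac{4250631 + 4624383}{- \frac{1312}{-9 - 1312} + \sqrt{-2331743 - 869762}} = \frac{8875014}{- \frac{1312}{-1321} + \sqrt{-3201505}} = \frac{8875014}{\left(-1312\right) \left(- \frac{1}{1321}\right) + i \sqrt{3201505}} = \frac{8875014}{\frac{1312}{1321} + i \sqrt{3201505}}$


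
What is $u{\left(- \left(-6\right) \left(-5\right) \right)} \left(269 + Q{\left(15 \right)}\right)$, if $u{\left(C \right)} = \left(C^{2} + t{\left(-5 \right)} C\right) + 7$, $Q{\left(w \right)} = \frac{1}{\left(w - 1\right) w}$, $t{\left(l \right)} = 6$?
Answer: $\frac{41068957}{210} \approx 1.9557 \cdot 10^{5}$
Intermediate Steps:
$Q{\left(w \right)} = \frac{1}{w \left(-1 + w\right)}$ ($Q{\left(w \right)} = \frac{1}{\left(-1 + w\right) w} = \frac{1}{w \left(-1 + w\right)}$)
$u{\left(C \right)} = 7 + C^{2} + 6 C$ ($u{\left(C \right)} = \left(C^{2} + 6 C\right) + 7 = 7 + C^{2} + 6 C$)
$u{\left(- \left(-6\right) \left(-5\right) \right)} \left(269 + Q{\left(15 \right)}\right) = \left(7 + \left(- \left(-6\right) \left(-5\right)\right)^{2} + 6 \left(- \left(-6\right) \left(-5\right)\right)\right) \left(269 + \frac{1}{15 \left(-1 + 15\right)}\right) = \left(7 + \left(\left(-1\right) 30\right)^{2} + 6 \left(\left(-1\right) 30\right)\right) \left(269 + \frac{1}{15 \cdot 14}\right) = \left(7 + \left(-30\right)^{2} + 6 \left(-30\right)\right) \left(269 + \frac{1}{15} \cdot \frac{1}{14}\right) = \left(7 + 900 - 180\right) \left(269 + \frac{1}{210}\right) = 727 \cdot \frac{56491}{210} = \frac{41068957}{210}$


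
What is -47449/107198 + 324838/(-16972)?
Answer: -4453411044/227420557 ≈ -19.582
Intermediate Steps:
-47449/107198 + 324838/(-16972) = -47449*1/107198 + 324838*(-1/16972) = -47449/107198 - 162419/8486 = -4453411044/227420557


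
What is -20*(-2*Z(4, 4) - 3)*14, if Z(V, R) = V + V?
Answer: 5320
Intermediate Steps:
Z(V, R) = 2*V
-20*(-2*Z(4, 4) - 3)*14 = -20*(-4*4 - 3)*14 = -20*(-2*8 - 3)*14 = -20*(-16 - 3)*14 = -20*(-19)*14 = 380*14 = 5320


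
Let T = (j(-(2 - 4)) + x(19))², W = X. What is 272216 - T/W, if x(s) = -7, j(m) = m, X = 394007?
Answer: 107255009487/394007 ≈ 2.7222e+5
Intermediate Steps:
W = 394007
T = 25 (T = (-(2 - 4) - 7)² = (-1*(-2) - 7)² = (2 - 7)² = (-5)² = 25)
272216 - T/W = 272216 - 25/394007 = 107255009487/394007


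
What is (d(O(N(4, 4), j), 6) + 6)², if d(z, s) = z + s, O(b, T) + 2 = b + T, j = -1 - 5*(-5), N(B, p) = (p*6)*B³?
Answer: 2464900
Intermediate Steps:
N(B, p) = 6*p*B³ (N(B, p) = (6*p)*B³ = 6*p*B³)
j = 24 (j = -1 + 25 = 24)
O(b, T) = -2 + T + b (O(b, T) = -2 + (b + T) = -2 + (T + b) = -2 + T + b)
d(z, s) = s + z
(d(O(N(4, 4), j), 6) + 6)² = ((6 + (-2 + 24 + 6*4*4³)) + 6)² = ((6 + (-2 + 24 + 6*4*64)) + 6)² = ((6 + (-2 + 24 + 1536)) + 6)² = ((6 + 1558) + 6)² = (1564 + 6)² = 1570² = 2464900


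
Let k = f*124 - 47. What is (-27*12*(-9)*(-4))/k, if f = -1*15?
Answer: 11664/1907 ≈ 6.1164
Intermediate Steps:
f = -15
k = -1907 (k = -15*124 - 47 = -1860 - 47 = -1907)
(-27*12*(-9)*(-4))/k = -27*12*(-9)*(-4)/(-1907) = -(-2916)*(-4)*(-1/1907) = -27*432*(-1/1907) = -11664*(-1/1907) = 11664/1907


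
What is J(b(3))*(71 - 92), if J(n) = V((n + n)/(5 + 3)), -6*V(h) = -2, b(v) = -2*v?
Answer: -7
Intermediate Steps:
V(h) = ⅓ (V(h) = -⅙*(-2) = ⅓)
J(n) = ⅓
J(b(3))*(71 - 92) = (71 - 92)/3 = (⅓)*(-21) = -7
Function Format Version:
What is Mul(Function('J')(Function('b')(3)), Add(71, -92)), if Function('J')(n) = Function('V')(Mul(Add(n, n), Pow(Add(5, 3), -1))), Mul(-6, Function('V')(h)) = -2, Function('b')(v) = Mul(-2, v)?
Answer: -7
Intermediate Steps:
Function('V')(h) = Rational(1, 3) (Function('V')(h) = Mul(Rational(-1, 6), -2) = Rational(1, 3))
Function('J')(n) = Rational(1, 3)
Mul(Function('J')(Function('b')(3)), Add(71, -92)) = Mul(Rational(1, 3), Add(71, -92)) = Mul(Rational(1, 3), -21) = -7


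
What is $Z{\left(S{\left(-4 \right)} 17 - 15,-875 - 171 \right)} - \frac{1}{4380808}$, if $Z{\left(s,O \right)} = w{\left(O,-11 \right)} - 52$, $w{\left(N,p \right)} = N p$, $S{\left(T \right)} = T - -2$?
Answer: $\frac{50177774831}{4380808} \approx 11454.0$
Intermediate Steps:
$S{\left(T \right)} = 2 + T$ ($S{\left(T \right)} = T + 2 = 2 + T$)
$Z{\left(s,O \right)} = -52 - 11 O$ ($Z{\left(s,O \right)} = O \left(-11\right) - 52 = - 11 O - 52 = -52 - 11 O$)
$Z{\left(S{\left(-4 \right)} 17 - 15,-875 - 171 \right)} - \frac{1}{4380808} = \left(-52 - 11 \left(-875 - 171\right)\right) - \frac{1}{4380808} = \left(-52 - -11506\right) - \frac{1}{4380808} = \left(-52 + 11506\right) - \frac{1}{4380808} = 11454 - \frac{1}{4380808} = \frac{50177774831}{4380808}$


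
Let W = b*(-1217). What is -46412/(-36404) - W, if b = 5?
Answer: 55391188/9101 ≈ 6086.3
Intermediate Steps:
W = -6085 (W = 5*(-1217) = -6085)
-46412/(-36404) - W = -46412/(-36404) - 1*(-6085) = -46412*(-1/36404) + 6085 = 11603/9101 + 6085 = 55391188/9101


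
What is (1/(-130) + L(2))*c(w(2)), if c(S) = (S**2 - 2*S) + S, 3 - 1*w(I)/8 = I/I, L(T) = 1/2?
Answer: 1536/13 ≈ 118.15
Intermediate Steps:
L(T) = 1/2
w(I) = 16 (w(I) = 24 - 8*I/I = 24 - 8*1 = 24 - 8 = 16)
c(S) = S**2 - S
(1/(-130) + L(2))*c(w(2)) = (1/(-130) + 1/2)*(16*(-1 + 16)) = (-1/130 + 1/2)*(16*15) = (32/65)*240 = 1536/13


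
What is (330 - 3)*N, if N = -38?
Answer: -12426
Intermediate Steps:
(330 - 3)*N = (330 - 3)*(-38) = 327*(-38) = -12426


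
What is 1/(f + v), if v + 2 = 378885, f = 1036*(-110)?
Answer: 1/264923 ≈ 3.7747e-6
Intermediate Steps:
f = -113960
v = 378883 (v = -2 + 378885 = 378883)
1/(f + v) = 1/(-113960 + 378883) = 1/264923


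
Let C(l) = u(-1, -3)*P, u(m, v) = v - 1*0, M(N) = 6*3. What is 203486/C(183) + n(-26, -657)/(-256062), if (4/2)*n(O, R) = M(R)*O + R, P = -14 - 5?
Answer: 34736709463/9730356 ≈ 3569.9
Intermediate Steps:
M(N) = 18
u(m, v) = v (u(m, v) = v + 0 = v)
P = -19
C(l) = 57 (C(l) = -3*(-19) = 57)
n(O, R) = R/2 + 9*O (n(O, R) = (18*O + R)/2 = (R + 18*O)/2 = R/2 + 9*O)
203486/C(183) + n(-26, -657)/(-256062) = 203486/57 + ((1/2)*(-657) + 9*(-26))/(-256062) = 203486*(1/57) + (-657/2 - 234)*(-1/256062) = 203486/57 - 1125/2*(-1/256062) = 203486/57 + 375/170708 = 34736709463/9730356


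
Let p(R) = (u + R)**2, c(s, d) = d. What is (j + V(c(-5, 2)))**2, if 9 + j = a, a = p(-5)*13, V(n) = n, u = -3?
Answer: 680625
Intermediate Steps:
p(R) = (-3 + R)**2
a = 832 (a = (-3 - 5)**2*13 = (-8)**2*13 = 64*13 = 832)
j = 823 (j = -9 + 832 = 823)
(j + V(c(-5, 2)))**2 = (823 + 2)**2 = 825**2 = 680625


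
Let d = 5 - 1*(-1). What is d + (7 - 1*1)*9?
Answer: 60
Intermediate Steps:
d = 6 (d = 5 + 1 = 6)
d + (7 - 1*1)*9 = 6 + (7 - 1*1)*9 = 6 + (7 - 1)*9 = 6 + 6*9 = 6 + 54 = 60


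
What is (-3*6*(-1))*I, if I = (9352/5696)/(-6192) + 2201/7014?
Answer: 1615893023/286320832 ≈ 5.6436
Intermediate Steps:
I = 1615893023/5153774976 (I = (9352*(1/5696))*(-1/6192) + 2201*(1/7014) = (1169/712)*(-1/6192) + 2201/7014 = -1169/4408704 + 2201/7014 = 1615893023/5153774976 ≈ 0.31354)
(-3*6*(-1))*I = (-3*6*(-1))*(1615893023/5153774976) = -18*(-1)*(1615893023/5153774976) = 18*(1615893023/5153774976) = 1615893023/286320832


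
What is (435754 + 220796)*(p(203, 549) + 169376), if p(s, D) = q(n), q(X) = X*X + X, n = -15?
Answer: 111341688300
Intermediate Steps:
q(X) = X + X² (q(X) = X² + X = X + X²)
p(s, D) = 210 (p(s, D) = -15*(1 - 15) = -15*(-14) = 210)
(435754 + 220796)*(p(203, 549) + 169376) = (435754 + 220796)*(210 + 169376) = 656550*169586 = 111341688300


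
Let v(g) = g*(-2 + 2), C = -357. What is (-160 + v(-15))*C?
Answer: 57120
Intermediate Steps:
v(g) = 0 (v(g) = g*0 = 0)
(-160 + v(-15))*C = (-160 + 0)*(-357) = -160*(-357) = 57120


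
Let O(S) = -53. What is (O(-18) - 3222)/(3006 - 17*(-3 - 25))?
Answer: -3275/3482 ≈ -0.94055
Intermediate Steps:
(O(-18) - 3222)/(3006 - 17*(-3 - 25)) = (-53 - 3222)/(3006 - 17*(-3 - 25)) = -3275/(3006 - 17*(-28)) = -3275/(3006 + 476) = -3275/3482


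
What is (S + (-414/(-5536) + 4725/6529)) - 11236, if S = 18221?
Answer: 126249250223/18072272 ≈ 6985.8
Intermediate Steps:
(S + (-414/(-5536) + 4725/6529)) - 11236 = (18221 + (-414/(-5536) + 4725/6529)) - 11236 = (18221 + (-414*(-1/5536) + 4725*(1/6529))) - 11236 = (18221 + (207/2768 + 4725/6529)) - 11236 = (18221 + 14430303/18072272) - 11236 = 329309298415/18072272 - 11236 = 126249250223/18072272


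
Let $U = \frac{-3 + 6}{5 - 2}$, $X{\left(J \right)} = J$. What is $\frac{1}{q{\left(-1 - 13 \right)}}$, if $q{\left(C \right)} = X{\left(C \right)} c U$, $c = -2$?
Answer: $\frac{1}{28} \approx 0.035714$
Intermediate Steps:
$U = 1$ ($U = \frac{3}{3} = 3 \cdot \frac{1}{3} = 1$)
$q{\left(C \right)} = - 2 C$ ($q{\left(C \right)} = C \left(-2\right) 1 = - 2 C 1 = - 2 C$)
$\frac{1}{q{\left(-1 - 13 \right)}} = \frac{1}{\left(-2\right) \left(-1 - 13\right)} = \frac{1}{\left(-2\right) \left(-14\right)} = \frac{1}{28}$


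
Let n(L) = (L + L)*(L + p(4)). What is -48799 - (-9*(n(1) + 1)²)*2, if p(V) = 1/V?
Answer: -97157/2 ≈ -48579.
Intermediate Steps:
n(L) = 2*L*(¼ + L) (n(L) = (L + L)*(L + 1/4) = (2*L)*(L + ¼) = (2*L)*(¼ + L) = 2*L*(¼ + L))
-48799 - (-9*(n(1) + 1)²)*2 = -48799 - (-9*((½)*1*(1 + 4*1) + 1)²)*2 = -48799 - (-9*((½)*1*(1 + 4) + 1)²)*2 = -48799 - (-9*((½)*1*5 + 1)²)*2 = -48799 - (-9*(5/2 + 1)²)*2 = -48799 - (-9*(7/2)²)*2 = -48799 - (-9*49/4)*2 = -48799 - (-441)*2/4 = -48799 - 1*(-441/2) = -48799 + 441/2 = -97157/2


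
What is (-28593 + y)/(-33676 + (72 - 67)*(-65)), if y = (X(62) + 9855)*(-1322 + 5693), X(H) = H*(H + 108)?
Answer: -736512/281 ≈ -2621.0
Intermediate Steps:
X(H) = H*(108 + H)
y = 89146545 (y = (62*(108 + 62) + 9855)*(-1322 + 5693) = (62*170 + 9855)*4371 = (10540 + 9855)*4371 = 20395*4371 = 89146545)
(-28593 + y)/(-33676 + (72 - 67)*(-65)) = (-28593 + 89146545)/(-33676 + (72 - 67)*(-65)) = 89117952/(-33676 + 5*(-65)) = 89117952/(-33676 - 325) = 89117952/(-34001) = 89117952*(-1/34001) = -736512/281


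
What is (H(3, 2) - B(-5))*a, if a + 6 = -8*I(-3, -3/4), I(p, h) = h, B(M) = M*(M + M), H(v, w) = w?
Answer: 0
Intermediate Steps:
B(M) = 2*M² (B(M) = M*(2*M) = 2*M²)
a = 0 (a = -6 - (-24)/4 = -6 - 8*(-¾) = -6 + 6 = 0)
(H(3, 2) - B(-5))*a = (2 - 2*(-5)²)*0 = (2 - 2*25)*0 = (2 - 1*50)*0 = (2 - 50)*0 = -48*0 = 0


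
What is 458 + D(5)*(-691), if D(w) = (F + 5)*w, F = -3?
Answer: -6452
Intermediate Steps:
D(w) = 2*w (D(w) = (-3 + 5)*w = 2*w)
458 + D(5)*(-691) = 458 + (2*5)*(-691) = 458 + 10*(-691) = 458 - 6910 = -6452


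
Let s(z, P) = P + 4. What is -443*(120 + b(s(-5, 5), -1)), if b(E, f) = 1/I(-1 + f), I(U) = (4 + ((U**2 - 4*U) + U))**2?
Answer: -10419803/196 ≈ -53162.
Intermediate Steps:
s(z, P) = 4 + P
I(U) = (4 + U**2 - 3*U)**2 (I(U) = (4 + (U**2 - 3*U))**2 = (4 + U**2 - 3*U)**2)
b(E, f) = (7 + (-1 + f)**2 - 3*f)**(-2) (b(E, f) = 1/((4 + (-1 + f)**2 - 3*(-1 + f))**2) = 1/((4 + (-1 + f)**2 + (3 - 3*f))**2) = 1/((7 + (-1 + f)**2 - 3*f)**2) = (7 + (-1 + f)**2 - 3*f)**(-2))
-443*(120 + b(s(-5, 5), -1)) = -443*(120 + (7 + (-1 - 1)**2 - 3*(-1))**(-2)) = -443*(120 + (7 + (-2)**2 + 3)**(-2)) = -443*(120 + (7 + 4 + 3)**(-2)) = -443*(120 + 14**(-2)) = -443*(120 + 1/196) = -443*23521/196 = -10419803/196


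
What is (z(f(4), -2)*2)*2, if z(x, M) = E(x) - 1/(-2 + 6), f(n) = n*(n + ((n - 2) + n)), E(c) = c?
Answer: 159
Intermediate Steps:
f(n) = n*(-2 + 3*n) (f(n) = n*(n + ((-2 + n) + n)) = n*(n + (-2 + 2*n)) = n*(-2 + 3*n))
z(x, M) = -¼ + x (z(x, M) = x - 1/(-2 + 6) = x - 1/4 = x - 1*¼ = x - ¼ = -¼ + x)
(z(f(4), -2)*2)*2 = ((-¼ + 4*(-2 + 3*4))*2)*2 = ((-¼ + 4*(-2 + 12))*2)*2 = ((-¼ + 4*10)*2)*2 = ((-¼ + 40)*2)*2 = ((159/4)*2)*2 = (159/2)*2 = 159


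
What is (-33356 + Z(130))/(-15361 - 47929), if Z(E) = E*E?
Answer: 8228/31645 ≈ 0.26001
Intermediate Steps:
Z(E) = E²
(-33356 + Z(130))/(-15361 - 47929) = (-33356 + 130²)/(-15361 - 47929) = (-33356 + 16900)/(-63290) = -16456*(-1/63290) = 8228/31645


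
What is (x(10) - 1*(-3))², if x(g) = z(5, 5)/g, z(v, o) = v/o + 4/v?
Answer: 25281/2500 ≈ 10.112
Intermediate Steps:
z(v, o) = 4/v + v/o
x(g) = 9/(5*g) (x(g) = (4/5 + 5/5)/g = (4*(⅕) + 5*(⅕))/g = (⅘ + 1)/g = 9/(5*g))
(x(10) - 1*(-3))² = ((9/5)/10 - 1*(-3))² = ((9/5)*(⅒) + 3)² = (9/50 + 3)² = (159/50)² = 25281/2500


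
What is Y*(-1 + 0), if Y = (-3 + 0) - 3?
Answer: 6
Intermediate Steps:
Y = -6 (Y = -3 - 3 = -6)
Y*(-1 + 0) = -6*(-1 + 0) = -6*(-1) = 6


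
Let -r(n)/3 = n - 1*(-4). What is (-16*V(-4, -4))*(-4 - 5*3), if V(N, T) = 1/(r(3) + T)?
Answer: -304/25 ≈ -12.160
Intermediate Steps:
r(n) = -12 - 3*n (r(n) = -3*(n - 1*(-4)) = -3*(n + 4) = -3*(4 + n) = -12 - 3*n)
V(N, T) = 1/(-21 + T) (V(N, T) = 1/((-12 - 3*3) + T) = 1/((-12 - 9) + T) = 1/(-21 + T))
(-16*V(-4, -4))*(-4 - 5*3) = (-16/(-21 - 4))*(-4 - 5*3) = (-16/(-25))*(-4 - 1*15) = (-16*(-1/25))*(-4 - 15) = (16/25)*(-19) = -304/25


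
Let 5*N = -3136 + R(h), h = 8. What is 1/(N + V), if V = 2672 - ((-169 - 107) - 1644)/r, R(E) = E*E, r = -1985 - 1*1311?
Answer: 515/1059364 ≈ 0.00048614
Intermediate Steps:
r = -3296 (r = -1985 - 1311 = -3296)
R(E) = E²
N = -3072/5 (N = (-3136 + 8²)/5 = (-3136 + 64)/5 = (⅕)*(-3072) = -3072/5 ≈ -614.40)
V = 275156/103 (V = 2672 - ((-169 - 107) - 1644)/(-3296) = 2672 - (-276 - 1644)*(-1)/3296 = 2672 - (-1920)*(-1)/3296 = 2672 - 1*60/103 = 2672 - 60/103 = 275156/103 ≈ 2671.4)
1/(N + V) = 1/(-3072/5 + 275156/103) = 1/(1059364/515) = 515/1059364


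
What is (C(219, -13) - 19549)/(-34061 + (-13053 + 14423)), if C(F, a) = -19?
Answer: 19568/32691 ≈ 0.59857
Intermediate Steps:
(C(219, -13) - 19549)/(-34061 + (-13053 + 14423)) = (-19 - 19549)/(-34061 + (-13053 + 14423)) = -19568/(-34061 + 1370) = -19568/(-32691) = -19568*(-1/32691) = 19568/32691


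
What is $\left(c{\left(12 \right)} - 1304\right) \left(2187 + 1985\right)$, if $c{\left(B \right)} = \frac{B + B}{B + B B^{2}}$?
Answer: $- \frac{788833416}{145} \approx -5.4402 \cdot 10^{6}$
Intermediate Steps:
$c{\left(B \right)} = \frac{2 B}{B + B^{3}}$
$\left(c{\left(12 \right)} - 1304\right) \left(2187 + 1985\right) = \left(\frac{2}{1 + 12^{2}} - 1304\right) \left(2187 + 1985\right) = \left(\frac{2}{1 + 144} - 1304\right) 4172 = \left(\frac{2}{145} - 1304\right) 4172 = \left(- \frac{189078}{145}\right) 4172 = - \frac{788833416}{145}$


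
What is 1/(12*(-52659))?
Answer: -1/631908 ≈ -1.5825e-6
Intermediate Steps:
1/(12*(-52659)) = 1/(-631908) = -1/631908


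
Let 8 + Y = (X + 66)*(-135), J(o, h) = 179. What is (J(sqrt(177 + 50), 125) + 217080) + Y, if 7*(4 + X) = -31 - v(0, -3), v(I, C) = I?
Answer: 1466352/7 ≈ 2.0948e+5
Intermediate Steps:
X = -59/7 (X = -4 + (-31 - 1*0)/7 = -4 + (-31 + 0)/7 = -4 + (1/7)*(-31) = -4 - 31/7 = -59/7 ≈ -8.4286)
Y = -54461/7 (Y = -8 + (-59/7 + 66)*(-135) = -8 + (403/7)*(-135) = -8 - 54405/7 = -54461/7 ≈ -7780.1)
(J(sqrt(177 + 50), 125) + 217080) + Y = (179 + 217080) - 54461/7 = 217259 - 54461/7 = 1466352/7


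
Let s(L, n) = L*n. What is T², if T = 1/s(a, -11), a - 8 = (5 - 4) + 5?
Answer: 1/23716 ≈ 4.2166e-5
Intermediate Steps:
a = 14 (a = 8 + ((5 - 4) + 5) = 8 + (1 + 5) = 8 + 6 = 14)
T = -1/154 (T = 1/(14*(-11)) = 1/(-154) = -1/154 ≈ -0.0064935)
T² = (-1/154)² = 1/23716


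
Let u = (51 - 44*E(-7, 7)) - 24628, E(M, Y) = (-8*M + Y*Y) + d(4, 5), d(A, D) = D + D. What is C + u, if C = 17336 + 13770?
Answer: 1469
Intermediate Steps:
C = 31106
d(A, D) = 2*D
E(M, Y) = 10 + Y**2 - 8*M (E(M, Y) = (-8*M + Y*Y) + 2*5 = (-8*M + Y**2) + 10 = (Y**2 - 8*M) + 10 = 10 + Y**2 - 8*M)
u = -29637 (u = (51 - 44*(10 + 7**2 - 8*(-7))) - 24628 = (51 - 44*(10 + 49 + 56)) - 24628 = (51 - 44*115) - 24628 = (51 - 5060) - 24628 = -5009 - 24628 = -29637)
C + u = 31106 - 29637 = 1469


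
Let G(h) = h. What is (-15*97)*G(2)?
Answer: -2910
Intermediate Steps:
(-15*97)*G(2) = -15*97*2 = -1455*2 = -2910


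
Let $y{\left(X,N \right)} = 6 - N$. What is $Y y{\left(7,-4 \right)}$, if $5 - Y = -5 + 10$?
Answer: $0$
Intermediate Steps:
$Y = 0$ ($Y = 5 - \left(-5 + 10\right) = 5 - 5 = 0$)
$Y y{\left(7,-4 \right)} = 0 \left(6 - -4\right) = 0 \left(6 + 4\right) = 0 \cdot 10 = 0$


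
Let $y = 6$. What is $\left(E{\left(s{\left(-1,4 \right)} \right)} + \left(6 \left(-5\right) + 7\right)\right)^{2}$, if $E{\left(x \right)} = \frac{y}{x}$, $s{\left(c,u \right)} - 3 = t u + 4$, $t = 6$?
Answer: $\frac{499849}{961} \approx 520.13$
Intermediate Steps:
$s{\left(c,u \right)} = 7 + 6 u$ ($s{\left(c,u \right)} = 3 + \left(6 u + 4\right) = 3 + \left(4 + 6 u\right) = 7 + 6 u$)
$E{\left(x \right)} = \frac{6}{x}$
$\left(E{\left(s{\left(-1,4 \right)} \right)} + \left(6 \left(-5\right) + 7\right)\right)^{2} = \left(\frac{6}{7 + 6 \cdot 4} + \left(6 \left(-5\right) + 7\right)\right)^{2} = \left(\frac{6}{7 + 24} + \left(-30 + 7\right)\right)^{2} = \left(\frac{6}{31} - 23\right)^{2} = \left(- \frac{707}{31}\right)^{2} = \frac{499849}{961}$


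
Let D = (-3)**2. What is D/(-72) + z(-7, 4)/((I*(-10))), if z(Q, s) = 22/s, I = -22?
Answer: -1/10 ≈ -0.10000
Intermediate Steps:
D = 9
D/(-72) + z(-7, 4)/((I*(-10))) = 9/(-72) + (22/4)/((-22*(-10))) = 9*(-1/72) + (22*(1/4))/220 = -1/8 + (11/2)*(1/220) = -1/8 + 1/40 = -1/10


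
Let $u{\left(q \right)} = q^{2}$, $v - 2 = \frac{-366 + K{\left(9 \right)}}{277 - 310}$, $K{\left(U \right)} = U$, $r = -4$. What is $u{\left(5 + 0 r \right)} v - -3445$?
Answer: $\frac{41420}{11} \approx 3765.5$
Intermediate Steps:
$v = \frac{141}{11}$ ($v = 2 + \frac{-366 + 9}{277 - 310} = 2 - \frac{357}{-33} = 2 - - \frac{119}{11} = 2 + \frac{119}{11} = \frac{141}{11} \approx 12.818$)
$u{\left(5 + 0 r \right)} v - -3445 = \left(5 + 0 \left(-4\right)\right)^{2} \cdot \frac{141}{11} - -3445 = \left(5 + 0\right)^{2} \cdot \frac{141}{11} + 3445 = 5^{2} \cdot \frac{141}{11} + 3445 = 25 \cdot \frac{141}{11} + 3445 = \frac{3525}{11} + 3445 = \frac{41420}{11}$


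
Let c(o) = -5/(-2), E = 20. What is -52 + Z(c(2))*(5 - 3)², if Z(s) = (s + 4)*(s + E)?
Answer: 533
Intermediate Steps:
c(o) = 5/2 (c(o) = -5*(-½) = 5/2)
Z(s) = (4 + s)*(20 + s) (Z(s) = (s + 4)*(s + 20) = (4 + s)*(20 + s))
-52 + Z(c(2))*(5 - 3)² = -52 + (80 + (5/2)² + 24*(5/2))*(5 - 3)² = -52 + (80 + 25/4 + 60)*2² = -52 + (585/4)*4 = -52 + 585 = 533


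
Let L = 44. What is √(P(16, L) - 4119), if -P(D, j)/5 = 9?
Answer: 2*I*√1041 ≈ 64.529*I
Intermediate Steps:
P(D, j) = -45 (P(D, j) = -5*9 = -45)
√(P(16, L) - 4119) = √(-45 - 4119) = √(-4164) = 2*I*√1041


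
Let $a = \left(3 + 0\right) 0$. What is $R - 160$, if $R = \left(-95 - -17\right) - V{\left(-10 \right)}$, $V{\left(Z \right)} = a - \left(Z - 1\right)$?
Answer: $-249$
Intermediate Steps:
$a = 0$ ($a = 3 \cdot 0 = 0$)
$V{\left(Z \right)} = 1 - Z$ ($V{\left(Z \right)} = 0 - \left(Z - 1\right) = 0 - \left(-1 + Z\right) = 1 - Z$)
$R = -89$ ($R = \left(-95 - -17\right) - \left(1 - -10\right) = \left(-95 + 17\right) - \left(1 + 10\right) = -78 - 11 = -89$)
$R - 160 = -89 - 160 = -249$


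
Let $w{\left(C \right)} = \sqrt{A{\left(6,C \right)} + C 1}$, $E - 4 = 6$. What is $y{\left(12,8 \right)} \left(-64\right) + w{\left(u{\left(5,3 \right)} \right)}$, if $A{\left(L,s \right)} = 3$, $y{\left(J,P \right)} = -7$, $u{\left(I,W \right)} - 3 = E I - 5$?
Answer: $448 + \sqrt{51} \approx 455.14$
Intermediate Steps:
$E = 10$ ($E = 4 + 6 = 10$)
$u{\left(I,W \right)} = -2 + 10 I$ ($u{\left(I,W \right)} = 3 + \left(10 I - 5\right) = 3 + \left(-5 + 10 I\right) = -2 + 10 I$)
$w{\left(C \right)} = \sqrt{3 + C}$ ($w{\left(C \right)} = \sqrt{3 + C 1} = \sqrt{3 + C}$)
$y{\left(12,8 \right)} \left(-64\right) + w{\left(u{\left(5,3 \right)} \right)} = \left(-7\right) \left(-64\right) + \sqrt{3 + \left(-2 + 10 \cdot 5\right)} = 448 + \sqrt{3 + \left(-2 + 50\right)} = 448 + \sqrt{3 + 48} = 448 + \sqrt{51}$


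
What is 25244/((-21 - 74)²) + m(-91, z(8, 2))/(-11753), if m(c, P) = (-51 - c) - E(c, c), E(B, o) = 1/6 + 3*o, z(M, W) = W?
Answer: 1763216467/636424950 ≈ 2.7705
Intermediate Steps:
E(B, o) = ⅙ + 3*o
m(c, P) = -307/6 - 4*c (m(c, P) = (-51 - c) - (⅙ + 3*c) = (-51 - c) + (-⅙ - 3*c) = -307/6 - 4*c)
25244/((-21 - 74)²) + m(-91, z(8, 2))/(-11753) = 25244/((-21 - 74)²) + (-307/6 - 4*(-91))/(-11753) = 25244/((-95)²) + (-307/6 + 364)*(-1/11753) = 25244/9025 + (1877/6)*(-1/11753) = 25244*(1/9025) - 1877/70518 = 25244/9025 - 1877/70518 = 1763216467/636424950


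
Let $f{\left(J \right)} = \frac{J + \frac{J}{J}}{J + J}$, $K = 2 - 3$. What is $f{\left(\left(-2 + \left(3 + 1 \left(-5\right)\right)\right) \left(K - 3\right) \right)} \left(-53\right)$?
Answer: $- \frac{901}{32} \approx -28.156$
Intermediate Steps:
$K = -1$ ($K = 2 - 3 = -1$)
$f{\left(J \right)} = \frac{1 + J}{2 J}$ ($f{\left(J \right)} = \frac{J + 1}{2 J} = \left(1 + J\right) \frac{1}{2 J} = \frac{1 + J}{2 J}$)
$f{\left(\left(-2 + \left(3 + 1 \left(-5\right)\right)\right) \left(K - 3\right) \right)} \left(-53\right) = \frac{1 + \left(-2 + \left(3 + 1 \left(-5\right)\right)\right) \left(-1 - 3\right)}{2 \left(-2 + \left(3 + 1 \left(-5\right)\right)\right) \left(-1 - 3\right)} \left(-53\right) = \frac{1 + \left(-2 + \left(3 - 5\right)\right) \left(-4\right)}{2 \left(-2 + \left(3 - 5\right)\right) \left(-4\right)} \left(-53\right) = \frac{1 + \left(-2 - 2\right) \left(-4\right)}{2 \left(-2 - 2\right) \left(-4\right)} \left(-53\right) = \frac{1 - -16}{2 \left(\left(-4\right) \left(-4\right)\right)} \left(-53\right) = \frac{1 + 16}{2 \cdot 16} \left(-53\right) = \frac{1}{2} \cdot \frac{1}{16} \cdot 17 \left(-53\right) = \frac{17}{32} \left(-53\right) = - \frac{901}{32}$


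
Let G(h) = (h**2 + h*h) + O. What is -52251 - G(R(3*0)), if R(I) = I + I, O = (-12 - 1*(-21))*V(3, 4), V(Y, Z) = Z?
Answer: -52287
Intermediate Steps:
O = 36 (O = (-12 - 1*(-21))*4 = (-12 + 21)*4 = 9*4 = 36)
R(I) = 2*I
G(h) = 36 + 2*h**2 (G(h) = (h**2 + h*h) + 36 = (h**2 + h**2) + 36 = 2*h**2 + 36 = 36 + 2*h**2)
-52251 - G(R(3*0)) = -52251 - (36 + 2*(2*(3*0))**2) = -52251 - (36 + 2*(2*0)**2) = -52251 - (36 + 2*0**2) = -52251 - (36 + 2*0) = -52251 - (36 + 0) = -52251 - 1*36 = -52251 - 36 = -52287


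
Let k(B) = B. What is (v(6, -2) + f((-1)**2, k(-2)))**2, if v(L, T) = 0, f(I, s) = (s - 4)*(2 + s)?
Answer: 0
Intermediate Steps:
f(I, s) = (-4 + s)*(2 + s)
(v(6, -2) + f((-1)**2, k(-2)))**2 = (0 + (-8 + (-2)**2 - 2*(-2)))**2 = (0 + (-8 + 4 + 4))**2 = (0 + 0)**2 = 0**2 = 0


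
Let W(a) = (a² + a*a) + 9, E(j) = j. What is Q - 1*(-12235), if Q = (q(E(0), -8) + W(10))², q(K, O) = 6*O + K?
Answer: 38156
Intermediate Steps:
W(a) = 9 + 2*a² (W(a) = (a² + a²) + 9 = 2*a² + 9 = 9 + 2*a²)
q(K, O) = K + 6*O
Q = 25921 (Q = ((0 + 6*(-8)) + (9 + 2*10²))² = ((0 - 48) + (9 + 2*100))² = (-48 + (9 + 200))² = (-48 + 209)² = 161² = 25921)
Q - 1*(-12235) = 25921 - 1*(-12235) = 25921 + 12235 = 38156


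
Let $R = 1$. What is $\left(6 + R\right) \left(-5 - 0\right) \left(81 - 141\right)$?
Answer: $2100$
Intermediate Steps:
$\left(6 + R\right) \left(-5 - 0\right) \left(81 - 141\right) = \left(6 + 1\right) \left(-5 - 0\right) \left(81 - 141\right) = 7 \left(-5 + 0\right) \left(-60\right) = 7 \left(-5\right) \left(-60\right) = \left(-35\right) \left(-60\right) = 2100$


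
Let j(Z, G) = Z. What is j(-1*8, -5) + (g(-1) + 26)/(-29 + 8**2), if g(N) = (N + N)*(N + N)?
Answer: -50/7 ≈ -7.1429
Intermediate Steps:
g(N) = 4*N**2 (g(N) = (2*N)*(2*N) = 4*N**2)
j(-1*8, -5) + (g(-1) + 26)/(-29 + 8**2) = -1*8 + (4*(-1)**2 + 26)/(-29 + 8**2) = -8 + (4*1 + 26)/(-29 + 64) = -8 + (4 + 26)/35 = -8 + 30*(1/35) = -8 + 6/7 = -50/7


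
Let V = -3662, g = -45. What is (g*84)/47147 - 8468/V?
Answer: 192699218/86326157 ≈ 2.2322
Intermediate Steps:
(g*84)/47147 - 8468/V = -45*84/47147 - 8468/(-3662) = -3780*1/47147 - 8468*(-1/3662) = -3780/47147 + 4234/1831 = 192699218/86326157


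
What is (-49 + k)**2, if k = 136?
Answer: 7569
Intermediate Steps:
(-49 + k)**2 = (-49 + 136)**2 = 87**2 = 7569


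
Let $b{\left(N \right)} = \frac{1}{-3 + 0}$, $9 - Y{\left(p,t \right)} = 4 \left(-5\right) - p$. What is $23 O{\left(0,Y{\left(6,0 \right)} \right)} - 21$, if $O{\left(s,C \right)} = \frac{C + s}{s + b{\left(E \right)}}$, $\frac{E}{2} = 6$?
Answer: $-2436$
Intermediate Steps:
$E = 12$ ($E = 2 \cdot 6 = 12$)
$Y{\left(p,t \right)} = 29 + p$ ($Y{\left(p,t \right)} = 9 - \left(4 \left(-5\right) - p\right) = 9 - \left(-20 - p\right) = 9 + \left(20 + p\right) = 29 + p$)
$b{\left(N \right)} = - \frac{1}{3}$ ($b{\left(N \right)} = \frac{1}{-3} = - \frac{1}{3}$)
$O{\left(s,C \right)} = \frac{C + s}{- \frac{1}{3} + s}$ ($O{\left(s,C \right)} = \frac{C + s}{s - \frac{1}{3}} = \frac{C + s}{- \frac{1}{3} + s}$)
$23 O{\left(0,Y{\left(6,0 \right)} \right)} - 21 = 23 \frac{3 \left(\left(29 + 6\right) + 0\right)}{-1 + 3 \cdot 0} - 21 = 23 \frac{3 \left(35 + 0\right)}{-1 + 0} - 21 = 23 \cdot 3 \frac{1}{-1} \cdot 35 - 21 = 23 \cdot 3 \left(-1\right) 35 - 21 = 23 \left(-105\right) - 21 = -2415 - 21 = -2436$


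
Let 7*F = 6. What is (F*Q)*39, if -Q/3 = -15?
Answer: 10530/7 ≈ 1504.3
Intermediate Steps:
F = 6/7 (F = (⅐)*6 = 6/7 ≈ 0.85714)
Q = 45 (Q = -3*(-15) = 45)
(F*Q)*39 = ((6/7)*45)*39 = (270/7)*39 = 10530/7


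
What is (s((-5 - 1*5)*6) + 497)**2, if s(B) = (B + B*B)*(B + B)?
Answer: 180033035809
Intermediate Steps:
s(B) = 2*B*(B + B**2) (s(B) = (B + B**2)*(2*B) = 2*B*(B + B**2))
(s((-5 - 1*5)*6) + 497)**2 = (2*((-5 - 1*5)*6)**2*(1 + (-5 - 1*5)*6) + 497)**2 = (2*((-5 - 5)*6)**2*(1 + (-5 - 5)*6) + 497)**2 = (2*(-10*6)**2*(1 - 10*6) + 497)**2 = (2*(-60)**2*(1 - 60) + 497)**2 = (2*3600*(-59) + 497)**2 = (-424800 + 497)**2 = (-424303)**2 = 180033035809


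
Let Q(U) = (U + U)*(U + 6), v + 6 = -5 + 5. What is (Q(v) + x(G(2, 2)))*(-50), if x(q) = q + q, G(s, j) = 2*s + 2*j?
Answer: -800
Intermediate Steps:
v = -6 (v = -6 + (-5 + 5) = -6 + 0 = -6)
Q(U) = 2*U*(6 + U) (Q(U) = (2*U)*(6 + U) = 2*U*(6 + U))
G(s, j) = 2*j + 2*s
x(q) = 2*q
(Q(v) + x(G(2, 2)))*(-50) = (2*(-6)*(6 - 6) + 2*(2*2 + 2*2))*(-50) = (2*(-6)*0 + 2*(4 + 4))*(-50) = (0 + 2*8)*(-50) = (0 + 16)*(-50) = 16*(-50) = -800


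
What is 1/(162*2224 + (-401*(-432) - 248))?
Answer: 1/533272 ≈ 1.8752e-6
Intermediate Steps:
1/(162*2224 + (-401*(-432) - 248)) = 1/(360288 + (173232 - 248)) = 1/(360288 + 172984) = 1/533272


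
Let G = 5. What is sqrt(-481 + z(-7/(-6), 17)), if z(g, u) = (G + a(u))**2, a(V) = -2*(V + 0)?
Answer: 6*sqrt(10) ≈ 18.974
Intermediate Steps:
a(V) = -2*V
z(g, u) = (5 - 2*u)**2
sqrt(-481 + z(-7/(-6), 17)) = sqrt(-481 + (-5 + 2*17)**2) = sqrt(-481 + (-5 + 34)**2) = sqrt(-481 + 29**2) = sqrt(-481 + 841) = sqrt(360) = 6*sqrt(10)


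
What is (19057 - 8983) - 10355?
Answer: -281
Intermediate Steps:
(19057 - 8983) - 10355 = 10074 - 10355 = -281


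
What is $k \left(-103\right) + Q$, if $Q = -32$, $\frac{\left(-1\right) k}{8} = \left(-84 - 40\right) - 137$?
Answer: $-215096$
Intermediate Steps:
$k = 2088$ ($k = - 8 \left(\left(-84 - 40\right) - 137\right) = - 8 \left(-124 - 137\right) = \left(-8\right) \left(-261\right) = 2088$)
$k \left(-103\right) + Q = 2088 \left(-103\right) - 32 = -215064 - 32 = -215096$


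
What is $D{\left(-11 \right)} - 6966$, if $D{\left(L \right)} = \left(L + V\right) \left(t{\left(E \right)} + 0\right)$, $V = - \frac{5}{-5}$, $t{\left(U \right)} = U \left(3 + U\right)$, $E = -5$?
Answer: $-7066$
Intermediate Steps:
$V = 1$ ($V = \left(-5\right) \left(- \frac{1}{5}\right) = 1$)
$D{\left(L \right)} = 10 + 10 L$ ($D{\left(L \right)} = \left(L + 1\right) \left(- 5 \left(3 - 5\right) + 0\right) = \left(1 + L\right) \left(\left(-5\right) \left(-2\right) + 0\right) = \left(1 + L\right) \left(10 + 0\right) = \left(1 + L\right) 10 = 10 + 10 L$)
$D{\left(-11 \right)} - 6966 = \left(10 + 10 \left(-11\right)\right) - 6966 = \left(10 - 110\right) - 6966 = -100 - 6966 = -7066$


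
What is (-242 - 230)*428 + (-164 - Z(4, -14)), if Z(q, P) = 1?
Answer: -202181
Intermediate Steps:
(-242 - 230)*428 + (-164 - Z(4, -14)) = (-242 - 230)*428 + (-164 - 1*1) = -472*428 + (-164 - 1) = -202016 - 165 = -202181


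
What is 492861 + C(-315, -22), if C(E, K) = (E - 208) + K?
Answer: 492316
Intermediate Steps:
C(E, K) = -208 + E + K (C(E, K) = (-208 + E) + K = -208 + E + K)
492861 + C(-315, -22) = 492861 + (-208 - 315 - 22) = 492861 - 545 = 492316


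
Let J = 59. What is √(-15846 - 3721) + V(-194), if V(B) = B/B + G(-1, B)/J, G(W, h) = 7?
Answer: 66/59 + I*√19567 ≈ 1.1186 + 139.88*I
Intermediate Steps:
V(B) = 66/59 (V(B) = B/B + 7/59 = 1 + 7*(1/59) = 1 + 7/59 = 66/59)
√(-15846 - 3721) + V(-194) = √(-15846 - 3721) + 66/59 = √(-19567) + 66/59 = I*√19567 + 66/59 = 66/59 + I*√19567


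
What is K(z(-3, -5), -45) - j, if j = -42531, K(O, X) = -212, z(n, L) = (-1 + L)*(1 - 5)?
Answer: 42319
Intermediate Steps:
z(n, L) = 4 - 4*L (z(n, L) = (-1 + L)*(-4) = 4 - 4*L)
K(z(-3, -5), -45) - j = -212 - 1*(-42531) = -212 + 42531 = 42319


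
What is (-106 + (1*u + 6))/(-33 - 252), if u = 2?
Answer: 98/285 ≈ 0.34386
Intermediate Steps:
(-106 + (1*u + 6))/(-33 - 252) = (-106 + (1*2 + 6))/(-33 - 252) = (-106 + (2 + 6))/(-285) = (-106 + 8)*(-1/285) = -98*(-1/285) = 98/285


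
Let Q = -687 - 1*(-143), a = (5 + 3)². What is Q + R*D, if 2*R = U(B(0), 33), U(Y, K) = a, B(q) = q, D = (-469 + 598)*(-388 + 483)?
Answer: 391616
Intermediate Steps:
D = 12255 (D = 129*95 = 12255)
a = 64 (a = 8² = 64)
U(Y, K) = 64
Q = -544 (Q = -687 + 143 = -544)
R = 32 (R = (½)*64 = 32)
Q + R*D = -544 + 32*12255 = -544 + 392160 = 391616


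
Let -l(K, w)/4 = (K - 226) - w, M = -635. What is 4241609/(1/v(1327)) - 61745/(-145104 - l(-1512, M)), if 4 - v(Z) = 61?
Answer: -36148739379163/149516 ≈ -2.4177e+8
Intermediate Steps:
v(Z) = -57 (v(Z) = 4 - 1*61 = 4 - 61 = -57)
l(K, w) = 904 - 4*K + 4*w (l(K, w) = -4*((K - 226) - w) = -4*((-226 + K) - w) = -4*(-226 + K - w) = 904 - 4*K + 4*w)
4241609/(1/v(1327)) - 61745/(-145104 - l(-1512, M)) = 4241609/(1/(-57)) - 61745/(-145104 - (904 - 4*(-1512) + 4*(-635))) = 4241609/(-1/57) - 61745/(-145104 - (904 + 6048 - 2540)) = 4241609*(-57) - 61745/(-145104 - 1*4412) = -241771713 - 61745/(-145104 - 4412) = -241771713 - 61745/(-149516) = -241771713 - 61745*(-1/149516) = -241771713 + 61745/149516 = -36148739379163/149516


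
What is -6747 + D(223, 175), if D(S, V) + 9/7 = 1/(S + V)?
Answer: -18800717/2786 ≈ -6748.3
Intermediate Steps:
D(S, V) = -9/7 + 1/(S + V)
-6747 + D(223, 175) = -6747 + (7 - 9*223 - 9*175)/(7*(223 + 175)) = -6747 + (1/7)*(7 - 2007 - 1575)/398 = -6747 + (1/7)*(1/398)*(-3575) = -6747 - 3575/2786 = -18800717/2786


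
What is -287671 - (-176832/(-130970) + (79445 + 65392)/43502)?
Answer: -819509898617147/2848728470 ≈ -2.8768e+5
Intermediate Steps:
-287671 - (-176832/(-130970) + (79445 + 65392)/43502) = -287671 - (-176832*(-1/130970) + 144837*(1/43502)) = -287671 - (88416/65485 + 144837/43502) = -287671 - 1*13330923777/2848728470 = -287671 - 13330923777/2848728470 = -819509898617147/2848728470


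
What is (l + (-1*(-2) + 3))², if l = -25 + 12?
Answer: 64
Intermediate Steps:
l = -13
(l + (-1*(-2) + 3))² = (-13 + (-1*(-2) + 3))² = (-13 + (2 + 3))² = (-13 + 5)² = (-8)² = 64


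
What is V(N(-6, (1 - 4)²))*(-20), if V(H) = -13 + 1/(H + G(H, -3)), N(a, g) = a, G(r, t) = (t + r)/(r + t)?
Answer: 264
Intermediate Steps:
G(r, t) = 1 (G(r, t) = (r + t)/(r + t) = 1)
V(H) = -13 + 1/(1 + H) (V(H) = -13 + 1/(H + 1) = -13 + 1/(1 + H))
V(N(-6, (1 - 4)²))*(-20) = ((-12 - 13*(-6))/(1 - 6))*(-20) = ((-12 + 78)/(-5))*(-20) = -⅕*66*(-20) = -66/5*(-20) = 264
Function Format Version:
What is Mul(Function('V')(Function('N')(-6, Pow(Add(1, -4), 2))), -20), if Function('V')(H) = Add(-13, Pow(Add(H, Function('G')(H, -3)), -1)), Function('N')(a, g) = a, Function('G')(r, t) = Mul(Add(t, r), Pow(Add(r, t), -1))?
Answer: 264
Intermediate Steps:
Function('G')(r, t) = 1 (Function('G')(r, t) = Mul(Add(r, t), Pow(Add(r, t), -1)) = 1)
Function('V')(H) = Add(-13, Pow(Add(1, H), -1)) (Function('V')(H) = Add(-13, Pow(Add(H, 1), -1)) = Add(-13, Pow(Add(1, H), -1)))
Mul(Function('V')(Function('N')(-6, Pow(Add(1, -4), 2))), -20) = Mul(Mul(Pow(Add(1, -6), -1), Add(-12, Mul(-13, -6))), -20) = Mul(Mul(Pow(-5, -1), Add(-12, 78)), -20) = Mul(Mul(Rational(-1, 5), 66), -20) = Mul(Rational(-66, 5), -20) = 264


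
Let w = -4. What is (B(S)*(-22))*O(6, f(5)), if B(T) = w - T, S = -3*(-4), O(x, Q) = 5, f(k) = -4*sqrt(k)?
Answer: 1760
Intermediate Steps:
S = 12
B(T) = -4 - T
(B(S)*(-22))*O(6, f(5)) = ((-4 - 1*12)*(-22))*5 = ((-4 - 12)*(-22))*5 = -16*(-22)*5 = 352*5 = 1760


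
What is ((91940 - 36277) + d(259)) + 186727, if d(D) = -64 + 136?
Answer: 242462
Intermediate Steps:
d(D) = 72
((91940 - 36277) + d(259)) + 186727 = ((91940 - 36277) + 72) + 186727 = (55663 + 72) + 186727 = 55735 + 186727 = 242462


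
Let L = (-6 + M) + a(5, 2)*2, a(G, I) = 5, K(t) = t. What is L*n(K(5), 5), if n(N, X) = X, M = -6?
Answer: -10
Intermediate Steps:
L = -2 (L = (-6 - 6) + 5*2 = -12 + 10 = -2)
L*n(K(5), 5) = -2*5 = -10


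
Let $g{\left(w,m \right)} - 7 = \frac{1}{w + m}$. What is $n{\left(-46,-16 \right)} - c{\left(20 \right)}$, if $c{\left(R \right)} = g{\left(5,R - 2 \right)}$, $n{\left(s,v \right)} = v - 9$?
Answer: $- \frac{737}{23} \approx -32.043$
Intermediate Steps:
$n{\left(s,v \right)} = -9 + v$ ($n{\left(s,v \right)} = v - 9 = -9 + v$)
$g{\left(w,m \right)} = 7 + \frac{1}{m + w}$ ($g{\left(w,m \right)} = 7 + \frac{1}{w + m} = 7 + \frac{1}{m + w}$)
$c{\left(R \right)} = \frac{22 + 7 R}{3 + R}$ ($c{\left(R \right)} = \frac{1 + 7 \left(R - 2\right) + 7 \cdot 5}{\left(R - 2\right) + 5} = \frac{1 + 7 \left(-2 + R\right) + 35}{\left(-2 + R\right) + 5} = \frac{1 + \left(-14 + 7 R\right) + 35}{3 + R} = \frac{22 + 7 R}{3 + R}$)
$n{\left(-46,-16 \right)} - c{\left(20 \right)} = \left(-9 - 16\right) - \frac{22 + 7 \cdot 20}{3 + 20} = -25 - \frac{22 + 140}{23} = -25 - \frac{1}{23} \cdot 162 = -25 - \frac{162}{23} = - \frac{737}{23}$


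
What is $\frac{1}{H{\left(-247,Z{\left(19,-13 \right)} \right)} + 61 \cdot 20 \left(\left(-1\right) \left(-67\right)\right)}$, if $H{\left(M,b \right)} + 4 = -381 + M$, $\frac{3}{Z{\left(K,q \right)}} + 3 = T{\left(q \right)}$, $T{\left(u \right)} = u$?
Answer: $\frac{1}{81108} \approx 1.2329 \cdot 10^{-5}$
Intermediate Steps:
$Z{\left(K,q \right)} = \frac{3}{-3 + q}$
$H{\left(M,b \right)} = -385 + M$ ($H{\left(M,b \right)} = -4 + \left(-381 + M\right) = -385 + M$)
$\frac{1}{H{\left(-247,Z{\left(19,-13 \right)} \right)} + 61 \cdot 20 \left(\left(-1\right) \left(-67\right)\right)} = \frac{1}{\left(-385 - 247\right) + 61 \cdot 20 \left(\left(-1\right) \left(-67\right)\right)} = \frac{1}{-632 + 1220 \cdot 67} = \frac{1}{-632 + 81740} = \frac{1}{81108}$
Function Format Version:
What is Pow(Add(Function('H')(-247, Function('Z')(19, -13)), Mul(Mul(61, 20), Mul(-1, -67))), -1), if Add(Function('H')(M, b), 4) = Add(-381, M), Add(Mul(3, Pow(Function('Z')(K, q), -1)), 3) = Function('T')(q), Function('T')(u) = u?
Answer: Rational(1, 81108) ≈ 1.2329e-5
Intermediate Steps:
Function('Z')(K, q) = Mul(3, Pow(Add(-3, q), -1))
Function('H')(M, b) = Add(-385, M) (Function('H')(M, b) = Add(-4, Add(-381, M)) = Add(-385, M))
Pow(Add(Function('H')(-247, Function('Z')(19, -13)), Mul(Mul(61, 20), Mul(-1, -67))), -1) = Pow(Add(Add(-385, -247), Mul(Mul(61, 20), Mul(-1, -67))), -1) = Pow(Add(-632, Mul(1220, 67)), -1) = Pow(Add(-632, 81740), -1) = Pow(81108, -1) = Rational(1, 81108)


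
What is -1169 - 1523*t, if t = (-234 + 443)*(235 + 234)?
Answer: -149287152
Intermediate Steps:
t = 98021 (t = 209*469 = 98021)
-1169 - 1523*t = -1169 - 1523*98021 = -1169 - 149285983 = -149287152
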